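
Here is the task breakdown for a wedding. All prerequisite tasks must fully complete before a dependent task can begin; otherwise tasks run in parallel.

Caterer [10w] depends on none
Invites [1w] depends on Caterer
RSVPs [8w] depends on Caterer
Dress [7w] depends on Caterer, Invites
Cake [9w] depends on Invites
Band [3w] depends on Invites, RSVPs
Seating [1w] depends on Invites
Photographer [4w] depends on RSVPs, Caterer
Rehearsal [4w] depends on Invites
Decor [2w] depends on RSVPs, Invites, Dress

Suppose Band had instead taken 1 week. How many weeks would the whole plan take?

Baseline: Caterer→RSVPs→Photographer = 10+8+4 = 22 → 22 weeks.
The longest path through Band is only 21 weeks, so Band has float 1.
That remains the longest chain; total 22 weeks.

22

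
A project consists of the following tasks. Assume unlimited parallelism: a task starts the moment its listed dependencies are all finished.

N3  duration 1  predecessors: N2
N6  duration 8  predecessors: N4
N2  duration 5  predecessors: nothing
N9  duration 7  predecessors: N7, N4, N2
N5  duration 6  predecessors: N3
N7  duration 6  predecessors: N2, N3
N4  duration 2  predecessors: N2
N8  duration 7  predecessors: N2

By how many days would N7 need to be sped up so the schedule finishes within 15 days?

Current finish: 19 days; target: 15.
N7 is on every critical path, so each day cut from N7 cuts the finish by one (this holds down to a finish of 15).
Need 19 − 15 = 4 days off N7 → N7 becomes 2 days, finish becomes 15.

4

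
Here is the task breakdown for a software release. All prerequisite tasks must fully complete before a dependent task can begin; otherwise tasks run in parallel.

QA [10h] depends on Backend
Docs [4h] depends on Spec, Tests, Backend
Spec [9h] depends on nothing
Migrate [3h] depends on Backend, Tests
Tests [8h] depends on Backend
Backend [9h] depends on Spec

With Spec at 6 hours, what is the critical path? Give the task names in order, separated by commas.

The binding path is Spec→Backend→Tests→Docs = 9+9+8+4 = 30; finish at 30 hours.
Spec is on the critical path; changing it to 6 makes that path 27 hours.
No other chain overtakes it, so the finish is 27 hours.

Spec, Backend, Tests, Docs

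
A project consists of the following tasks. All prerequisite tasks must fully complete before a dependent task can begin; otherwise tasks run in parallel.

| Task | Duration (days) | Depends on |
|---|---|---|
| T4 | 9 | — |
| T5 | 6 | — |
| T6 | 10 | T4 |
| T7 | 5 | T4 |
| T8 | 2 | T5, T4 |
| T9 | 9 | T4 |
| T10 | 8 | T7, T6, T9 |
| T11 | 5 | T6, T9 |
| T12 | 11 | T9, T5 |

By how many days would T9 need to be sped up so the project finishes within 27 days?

2

Current finish: 29 days; target: 27.
T9 is on every critical path, so each day cut from T9 cuts the finish by one (this holds down to a finish of 27).
Need 29 − 27 = 2 days off T9 → T9 becomes 7 days, finish becomes 27.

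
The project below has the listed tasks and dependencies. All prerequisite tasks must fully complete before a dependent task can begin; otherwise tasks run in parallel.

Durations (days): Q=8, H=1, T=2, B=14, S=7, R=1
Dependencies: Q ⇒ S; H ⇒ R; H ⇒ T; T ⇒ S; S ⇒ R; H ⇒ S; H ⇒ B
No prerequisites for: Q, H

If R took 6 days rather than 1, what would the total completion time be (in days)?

Baseline: Q→S→R = 8+7+1 = 16 → 16 days.
Since R is critical, the +5 change carries straight to that chain (now 21 days).
The critical path is still Q→S→R; finish is now 21 days.

21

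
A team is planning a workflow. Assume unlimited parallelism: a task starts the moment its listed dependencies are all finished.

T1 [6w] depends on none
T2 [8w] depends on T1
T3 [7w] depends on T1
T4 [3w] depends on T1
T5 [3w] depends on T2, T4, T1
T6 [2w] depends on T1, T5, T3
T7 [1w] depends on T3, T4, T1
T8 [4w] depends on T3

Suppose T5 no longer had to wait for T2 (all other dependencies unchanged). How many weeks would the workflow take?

Original critical path: T1→T2→T5→T6 = 6+8+3+2 = 19 ⇒ 19 weeks.
Without T2→T5, T5's earliest start moves from 14 to 9.
The longest chain is now T1→T3→T8 = 6+7+4 = 17, so the workflow takes 17 weeks.

17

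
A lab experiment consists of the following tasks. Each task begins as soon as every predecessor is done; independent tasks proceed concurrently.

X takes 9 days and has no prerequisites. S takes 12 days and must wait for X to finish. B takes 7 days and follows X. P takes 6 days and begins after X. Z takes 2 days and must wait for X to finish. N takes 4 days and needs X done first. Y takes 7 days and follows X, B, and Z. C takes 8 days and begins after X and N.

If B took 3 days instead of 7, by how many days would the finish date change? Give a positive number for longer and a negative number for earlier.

The binding path is X→B→Y = 9+7+7 = 23; finish at 23 days.
Since B is critical, the -4 change carries straight to that chain (now 19 days).
The binding chain switches to X→S = 9+12 = 21; finish 21 days.
Change in finish: 21 − 23 = -2 days.

-2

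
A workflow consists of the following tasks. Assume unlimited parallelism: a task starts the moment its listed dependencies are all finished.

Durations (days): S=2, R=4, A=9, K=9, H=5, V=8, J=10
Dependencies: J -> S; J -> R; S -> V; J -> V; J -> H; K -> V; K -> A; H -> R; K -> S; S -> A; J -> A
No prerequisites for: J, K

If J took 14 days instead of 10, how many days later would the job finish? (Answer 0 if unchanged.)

Baseline: J→S→A = 10+2+9 = 21 → 21 days.
J is on the critical path; changing it to 14 makes that path 25 days.
No other chain overtakes it, so the finish is 25 days.
Change in finish: 25 − 21 = +4 days.

4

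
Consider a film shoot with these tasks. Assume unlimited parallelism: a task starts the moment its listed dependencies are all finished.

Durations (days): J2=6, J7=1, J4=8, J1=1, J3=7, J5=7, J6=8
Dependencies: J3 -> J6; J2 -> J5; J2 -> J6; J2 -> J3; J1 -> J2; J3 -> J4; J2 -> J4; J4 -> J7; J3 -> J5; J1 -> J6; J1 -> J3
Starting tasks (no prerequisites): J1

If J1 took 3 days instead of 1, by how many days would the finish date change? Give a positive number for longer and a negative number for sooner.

The binding path is J1→J2→J3→J4→J7 = 1+6+7+8+1 = 23; finish at 23 days.
J1 lies on that path, so at 3 days the path becomes 25 days.
That remains the longest chain; total 25 days.
Change in finish: 25 − 23 = +2 days.

2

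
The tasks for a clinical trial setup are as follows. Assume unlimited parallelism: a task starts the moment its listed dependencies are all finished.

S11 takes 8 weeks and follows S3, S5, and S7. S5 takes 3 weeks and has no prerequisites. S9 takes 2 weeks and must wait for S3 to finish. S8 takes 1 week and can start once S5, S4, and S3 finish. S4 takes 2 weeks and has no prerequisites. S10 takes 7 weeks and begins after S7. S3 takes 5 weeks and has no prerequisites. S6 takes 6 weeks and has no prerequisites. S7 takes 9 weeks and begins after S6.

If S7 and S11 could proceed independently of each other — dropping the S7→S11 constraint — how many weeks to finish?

22

Before: longest chain S6→S7→S11 = 6+9+8 = 23, finish 23.
Without S7→S11, S11's earliest start moves from 15 to 5.
After: S6→S7→S10 = 6+9+7 = 22 → 22 weeks.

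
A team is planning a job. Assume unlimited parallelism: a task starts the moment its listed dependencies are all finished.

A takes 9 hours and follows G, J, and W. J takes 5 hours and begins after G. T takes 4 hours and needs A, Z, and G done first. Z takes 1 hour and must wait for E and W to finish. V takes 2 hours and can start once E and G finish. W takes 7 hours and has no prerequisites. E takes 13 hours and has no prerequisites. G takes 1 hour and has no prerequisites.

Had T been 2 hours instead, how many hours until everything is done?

18

Baseline: W→A→T = 7+9+4 = 20 → 20 hours.
Since T is critical, the -2 change carries straight to that chain (now 18 hours).
No other chain overtakes it, so the finish is 18 hours.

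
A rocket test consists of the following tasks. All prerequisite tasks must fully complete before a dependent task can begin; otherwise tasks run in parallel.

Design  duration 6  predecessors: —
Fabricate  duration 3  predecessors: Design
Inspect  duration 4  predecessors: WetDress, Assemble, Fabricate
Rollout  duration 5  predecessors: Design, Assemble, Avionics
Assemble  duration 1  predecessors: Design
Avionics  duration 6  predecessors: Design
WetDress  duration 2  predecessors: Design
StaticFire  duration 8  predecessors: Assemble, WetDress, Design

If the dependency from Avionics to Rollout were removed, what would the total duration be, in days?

16

With the dependency in place, Design→Avionics→Rollout = 6+6+5 = 17 sets the finish at 17 days.
Without Avionics→Rollout, Rollout's earliest start moves from 12 to 7.
After: Design→WetDress→StaticFire = 6+2+8 = 16 → 16 days.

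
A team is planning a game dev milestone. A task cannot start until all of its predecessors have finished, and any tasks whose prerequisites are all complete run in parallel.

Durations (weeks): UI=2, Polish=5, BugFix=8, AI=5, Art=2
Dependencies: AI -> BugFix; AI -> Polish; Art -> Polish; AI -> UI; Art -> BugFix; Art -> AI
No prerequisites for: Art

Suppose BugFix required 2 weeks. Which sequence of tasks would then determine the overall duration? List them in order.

Critical path before the change: Art→AI→BugFix = 2+5+8 = 15 giving 15 weeks.
Since BugFix is critical, the -6 change carries straight to that chain (now 9 weeks).
New critical path: Art→AI→Polish = 2+5+5 = 12 ⇒ 12 weeks.

Art, AI, Polish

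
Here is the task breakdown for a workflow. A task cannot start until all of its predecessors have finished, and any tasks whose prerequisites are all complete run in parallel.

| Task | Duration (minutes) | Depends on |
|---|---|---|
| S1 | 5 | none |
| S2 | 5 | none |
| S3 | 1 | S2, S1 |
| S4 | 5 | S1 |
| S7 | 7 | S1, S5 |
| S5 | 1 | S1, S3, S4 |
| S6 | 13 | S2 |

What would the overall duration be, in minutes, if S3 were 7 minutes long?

20

As given, the longest chain is S1→S4→S5→S7 = 5+5+1+7 = 18, so the finish is 18 minutes.
S3 is off the critical path — its longest chain is 14 minutes, giving 4 of slack.
The binding chain switches to S1→S3→S5→S7 = 5+7+1+7 = 20; finish 20 minutes.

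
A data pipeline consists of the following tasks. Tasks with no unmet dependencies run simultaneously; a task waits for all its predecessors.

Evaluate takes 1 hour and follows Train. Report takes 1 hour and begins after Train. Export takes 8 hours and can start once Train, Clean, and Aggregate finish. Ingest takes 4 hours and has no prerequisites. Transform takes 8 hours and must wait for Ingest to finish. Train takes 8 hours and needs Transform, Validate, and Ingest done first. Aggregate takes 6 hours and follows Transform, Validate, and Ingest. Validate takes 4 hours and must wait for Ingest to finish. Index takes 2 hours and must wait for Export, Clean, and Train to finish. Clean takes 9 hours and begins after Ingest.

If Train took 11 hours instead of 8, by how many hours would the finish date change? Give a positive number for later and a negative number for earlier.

3

Actual critical path: Ingest→Transform→Train→Export→Index = 4+8+8+8+2 = 30 ⇒ 30 hours.
Since Train is critical, the +3 change carries straight to that chain (now 33 hours).
No other chain overtakes it, so the finish is 33 hours.
Change in finish: 33 − 30 = +3 hours.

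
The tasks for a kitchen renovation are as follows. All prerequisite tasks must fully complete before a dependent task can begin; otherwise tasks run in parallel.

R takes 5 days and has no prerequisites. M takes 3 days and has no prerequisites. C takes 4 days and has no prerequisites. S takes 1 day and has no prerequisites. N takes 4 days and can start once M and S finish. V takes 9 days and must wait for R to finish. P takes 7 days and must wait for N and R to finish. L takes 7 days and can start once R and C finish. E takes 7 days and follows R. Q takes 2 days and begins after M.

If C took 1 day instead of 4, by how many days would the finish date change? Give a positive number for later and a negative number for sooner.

Baseline: R→V = 5+9 = 14 → 14 days.
C has 3 days of float (longest path through it is 11).
The critical path is still R→V; finish is now 14 days.
Change in finish: 14 − 14 = +0 days.

0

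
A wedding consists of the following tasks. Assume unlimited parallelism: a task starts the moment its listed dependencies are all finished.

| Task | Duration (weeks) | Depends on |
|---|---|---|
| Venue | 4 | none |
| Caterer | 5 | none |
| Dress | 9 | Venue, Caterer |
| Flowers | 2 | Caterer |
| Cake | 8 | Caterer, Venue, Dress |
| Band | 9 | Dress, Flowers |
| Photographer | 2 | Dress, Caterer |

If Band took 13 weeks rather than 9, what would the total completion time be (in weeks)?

The binding path is Caterer→Dress→Band = 5+9+9 = 23; finish at 23 weeks.
Band lies on that path, so at 13 weeks the path becomes 27 weeks.
The critical path is still Caterer→Dress→Band; finish is now 27 weeks.

27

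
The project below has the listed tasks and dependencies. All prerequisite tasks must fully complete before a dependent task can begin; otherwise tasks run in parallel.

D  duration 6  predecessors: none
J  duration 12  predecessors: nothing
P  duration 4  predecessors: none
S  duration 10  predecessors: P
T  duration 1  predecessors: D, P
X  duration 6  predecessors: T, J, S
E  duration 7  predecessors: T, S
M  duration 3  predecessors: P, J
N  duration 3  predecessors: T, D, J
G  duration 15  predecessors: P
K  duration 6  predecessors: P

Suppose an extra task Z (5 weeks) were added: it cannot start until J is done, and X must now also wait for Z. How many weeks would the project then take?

23

Originally the project takes 21 weeks.
With Z inserted, X now waits for max(T, J, S, Z).
New critical path: J→Z→X = 12+5+6 = 23 ⇒ 23 weeks.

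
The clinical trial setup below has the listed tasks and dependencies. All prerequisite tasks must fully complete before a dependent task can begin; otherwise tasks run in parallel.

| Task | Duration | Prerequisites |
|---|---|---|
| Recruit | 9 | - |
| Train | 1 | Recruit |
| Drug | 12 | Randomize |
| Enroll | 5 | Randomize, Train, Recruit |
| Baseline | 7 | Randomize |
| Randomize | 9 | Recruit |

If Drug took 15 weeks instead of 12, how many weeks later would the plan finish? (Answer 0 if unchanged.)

As given, the longest chain is Recruit→Randomize→Drug = 9+9+12 = 30, so the finish is 30 weeks.
Drug is on the critical path; changing it to 15 makes that path 33 weeks.
The critical path is still Recruit→Randomize→Drug; finish is now 33 weeks.
Change in finish: 33 − 30 = +3 weeks.

3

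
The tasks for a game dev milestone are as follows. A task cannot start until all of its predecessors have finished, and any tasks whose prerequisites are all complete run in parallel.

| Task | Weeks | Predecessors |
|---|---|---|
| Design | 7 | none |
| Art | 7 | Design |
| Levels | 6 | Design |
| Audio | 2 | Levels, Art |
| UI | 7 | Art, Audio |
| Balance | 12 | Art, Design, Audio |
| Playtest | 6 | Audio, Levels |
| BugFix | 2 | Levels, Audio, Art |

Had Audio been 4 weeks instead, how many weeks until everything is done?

30

Critical path before the change: Design→Art→Audio→Balance = 7+7+2+12 = 28 giving 28 weeks.
Since Audio is critical, the +2 change carries straight to that chain (now 30 weeks).
No other chain overtakes it, so the finish is 30 weeks.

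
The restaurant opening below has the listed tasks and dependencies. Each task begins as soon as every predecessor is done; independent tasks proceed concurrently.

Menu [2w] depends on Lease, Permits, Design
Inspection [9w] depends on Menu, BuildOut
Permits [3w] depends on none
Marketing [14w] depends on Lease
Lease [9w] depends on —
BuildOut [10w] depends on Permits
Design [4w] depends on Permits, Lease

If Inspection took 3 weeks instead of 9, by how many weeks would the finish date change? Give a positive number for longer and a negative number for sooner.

Actual critical path: Lease→Design→Menu→Inspection = 9+4+2+9 = 24 ⇒ 24 weeks.
Inspection lies on that path, so at 3 weeks the path becomes 18 weeks.
Now Lease→Marketing = 9+14 = 23 is longest, so the finish becomes 23 weeks.
Change in finish: 23 − 24 = -1 weeks.

-1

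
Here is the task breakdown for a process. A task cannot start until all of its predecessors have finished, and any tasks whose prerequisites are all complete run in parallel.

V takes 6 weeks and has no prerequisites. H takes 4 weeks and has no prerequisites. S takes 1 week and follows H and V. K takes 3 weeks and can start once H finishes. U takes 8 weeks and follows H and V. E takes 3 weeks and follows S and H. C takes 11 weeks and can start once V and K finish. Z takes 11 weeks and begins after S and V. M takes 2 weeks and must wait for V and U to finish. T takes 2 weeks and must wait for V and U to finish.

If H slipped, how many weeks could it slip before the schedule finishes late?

The longest chain is V→S→Z = 6+1+11 = 18; overall finish 18 weeks.
Longest path through H: 18 weeks (earliest finish 4, latest finish 4).
So H can slip 4 − 4 = 0 weeks.

0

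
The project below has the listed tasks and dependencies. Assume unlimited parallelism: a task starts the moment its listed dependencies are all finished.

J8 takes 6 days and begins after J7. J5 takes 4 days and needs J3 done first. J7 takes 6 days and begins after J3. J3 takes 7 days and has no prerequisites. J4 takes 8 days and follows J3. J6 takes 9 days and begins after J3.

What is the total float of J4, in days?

4

J3→J7→J8 = 7+6+6 = 19 sets the makespan at 19 days.
The longest chain containing J4 totals 15 days.
Slack of J4 = 11 − 7 = 4 days.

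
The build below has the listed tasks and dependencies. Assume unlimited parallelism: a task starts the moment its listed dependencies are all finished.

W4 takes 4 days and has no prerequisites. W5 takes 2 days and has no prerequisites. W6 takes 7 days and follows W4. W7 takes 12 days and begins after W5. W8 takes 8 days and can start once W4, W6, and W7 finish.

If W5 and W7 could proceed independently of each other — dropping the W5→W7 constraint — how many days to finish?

20

Before: longest chain W5→W7→W8 = 2+12+8 = 22, finish 22.
Without W5→W7, W7's earliest start moves from 2 to 0.
New critical path: W7→W8 = 12+8 = 20 ⇒ 20 days.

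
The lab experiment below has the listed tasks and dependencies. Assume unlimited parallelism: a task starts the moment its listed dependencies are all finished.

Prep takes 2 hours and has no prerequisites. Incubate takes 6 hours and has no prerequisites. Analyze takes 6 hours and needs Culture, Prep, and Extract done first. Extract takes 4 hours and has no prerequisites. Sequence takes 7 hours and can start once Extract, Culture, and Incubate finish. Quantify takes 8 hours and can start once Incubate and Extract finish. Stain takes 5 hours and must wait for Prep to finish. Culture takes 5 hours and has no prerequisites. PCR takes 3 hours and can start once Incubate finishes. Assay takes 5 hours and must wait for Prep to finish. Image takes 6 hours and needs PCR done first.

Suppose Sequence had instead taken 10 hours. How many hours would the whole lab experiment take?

16

The binding path is Incubate→PCR→Image = 6+3+6 = 15; finish at 15 hours.
Sequence is off the critical path — its longest chain is 13 hours, giving 2 of slack.
Now Incubate→Sequence = 6+10 = 16 is longest, so the finish becomes 16 hours.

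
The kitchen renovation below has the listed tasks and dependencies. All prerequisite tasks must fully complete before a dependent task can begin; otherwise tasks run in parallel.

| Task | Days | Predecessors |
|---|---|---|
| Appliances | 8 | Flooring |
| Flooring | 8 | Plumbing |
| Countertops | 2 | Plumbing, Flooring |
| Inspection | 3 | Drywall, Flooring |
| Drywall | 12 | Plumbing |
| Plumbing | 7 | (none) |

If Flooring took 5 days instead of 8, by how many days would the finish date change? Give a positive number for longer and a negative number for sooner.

Baseline: Plumbing→Flooring→Appliances = 7+8+8 = 23 → 23 days.
Since Flooring is critical, the -3 change carries straight to that chain (now 20 days).
Now Plumbing→Drywall→Inspection = 7+12+3 = 22 is longest, so the finish becomes 22 days.
Change in finish: 22 − 23 = -1 days.

-1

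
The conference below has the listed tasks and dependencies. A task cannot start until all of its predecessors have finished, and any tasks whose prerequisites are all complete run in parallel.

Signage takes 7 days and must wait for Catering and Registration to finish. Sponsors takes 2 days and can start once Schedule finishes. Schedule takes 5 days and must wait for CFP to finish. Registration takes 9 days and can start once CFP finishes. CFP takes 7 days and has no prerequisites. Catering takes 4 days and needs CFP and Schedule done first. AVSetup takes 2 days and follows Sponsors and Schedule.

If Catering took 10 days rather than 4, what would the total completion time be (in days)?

29

Critical path before the change: CFP→Schedule→Catering→Signage = 7+5+4+7 = 23 giving 23 days.
Catering lies on that path, so at 10 days the path becomes 29 days.
No other chain overtakes it, so the finish is 29 days.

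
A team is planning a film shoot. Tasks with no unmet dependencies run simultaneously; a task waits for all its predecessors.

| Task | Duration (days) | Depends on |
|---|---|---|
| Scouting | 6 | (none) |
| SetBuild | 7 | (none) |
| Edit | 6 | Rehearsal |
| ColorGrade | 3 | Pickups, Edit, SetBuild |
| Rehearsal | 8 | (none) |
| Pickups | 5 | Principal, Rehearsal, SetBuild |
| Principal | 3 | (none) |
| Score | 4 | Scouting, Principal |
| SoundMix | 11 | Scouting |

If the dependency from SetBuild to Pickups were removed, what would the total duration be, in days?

17

With the dependency in place, Scouting→SoundMix = 6+11 = 17 sets the finish at 17 days.
Dropping SetBuild→Pickups doesn't change Pickups's earliest start (8); another predecessor still binds.
New critical path: Scouting→SoundMix = 6+11 = 17 ⇒ 17 days.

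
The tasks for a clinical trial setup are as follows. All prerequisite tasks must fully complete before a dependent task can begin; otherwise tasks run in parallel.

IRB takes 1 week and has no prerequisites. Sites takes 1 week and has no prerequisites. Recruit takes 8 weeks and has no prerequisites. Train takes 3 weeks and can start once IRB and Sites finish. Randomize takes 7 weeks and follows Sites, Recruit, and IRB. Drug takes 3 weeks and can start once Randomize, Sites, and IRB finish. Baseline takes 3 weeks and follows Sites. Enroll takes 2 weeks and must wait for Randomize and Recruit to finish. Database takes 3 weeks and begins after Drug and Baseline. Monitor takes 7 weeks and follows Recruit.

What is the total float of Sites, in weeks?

Recruit→Randomize→Drug→Database = 8+7+3+3 = 21 sets the makespan at 21 weeks.
Longest path through Sites: 14 weeks (earliest finish 1, latest finish 8).
Slack of Sites = 7 − 0 = 7 weeks.

7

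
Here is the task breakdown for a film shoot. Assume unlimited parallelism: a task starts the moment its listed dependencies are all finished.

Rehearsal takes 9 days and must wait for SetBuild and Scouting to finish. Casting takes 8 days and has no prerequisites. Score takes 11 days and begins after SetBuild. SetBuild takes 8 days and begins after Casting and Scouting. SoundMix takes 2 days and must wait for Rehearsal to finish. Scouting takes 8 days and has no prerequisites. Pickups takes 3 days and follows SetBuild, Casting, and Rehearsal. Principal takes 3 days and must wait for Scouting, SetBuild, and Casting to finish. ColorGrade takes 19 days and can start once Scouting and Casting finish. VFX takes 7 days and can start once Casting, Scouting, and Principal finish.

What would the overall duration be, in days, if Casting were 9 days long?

Actual critical path: Casting→SetBuild→Rehearsal→Pickups = 8+8+9+3 = 28 ⇒ 28 days.
Casting is on the critical path; changing it to 9 makes that path 29 days.
No other chain overtakes it, so the finish is 29 days.

29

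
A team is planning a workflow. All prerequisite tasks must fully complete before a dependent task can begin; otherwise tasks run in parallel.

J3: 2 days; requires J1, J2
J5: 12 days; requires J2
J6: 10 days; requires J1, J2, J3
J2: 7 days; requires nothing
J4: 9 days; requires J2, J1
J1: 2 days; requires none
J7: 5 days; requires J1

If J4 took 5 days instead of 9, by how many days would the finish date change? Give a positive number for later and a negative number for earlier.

Actual critical path: J2→J3→J6 = 7+2+10 = 19 ⇒ 19 days.
J4 has 3 days of float (longest path through it is 16).
The critical path is still J2→J3→J6; finish is now 19 days.
Change in finish: 19 − 19 = +0 days.

0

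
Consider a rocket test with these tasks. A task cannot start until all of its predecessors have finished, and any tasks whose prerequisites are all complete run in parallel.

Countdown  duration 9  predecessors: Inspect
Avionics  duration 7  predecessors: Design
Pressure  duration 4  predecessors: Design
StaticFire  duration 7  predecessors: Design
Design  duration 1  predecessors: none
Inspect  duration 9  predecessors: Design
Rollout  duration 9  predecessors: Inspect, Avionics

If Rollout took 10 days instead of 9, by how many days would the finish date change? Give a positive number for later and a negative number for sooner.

Critical path before the change: Design→Inspect→Rollout = 1+9+9 = 19 giving 19 days.
Rollout lies on that path, so at 10 days the path becomes 20 days.
The critical path is still Design→Inspect→Rollout; finish is now 20 days.
Change in finish: 20 − 19 = +1 days.

1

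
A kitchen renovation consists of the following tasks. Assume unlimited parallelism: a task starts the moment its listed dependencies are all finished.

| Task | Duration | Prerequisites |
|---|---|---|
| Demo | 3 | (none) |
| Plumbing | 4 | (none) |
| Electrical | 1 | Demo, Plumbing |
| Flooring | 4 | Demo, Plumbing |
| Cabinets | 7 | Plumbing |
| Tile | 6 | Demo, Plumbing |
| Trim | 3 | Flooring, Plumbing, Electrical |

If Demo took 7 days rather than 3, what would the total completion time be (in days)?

Actual critical path: Plumbing→Flooring→Trim = 4+4+3 = 11 ⇒ 11 days.
The longest path through Demo is only 10 days, so Demo has float 1.
New critical path: Demo→Flooring→Trim = 7+4+3 = 14 ⇒ 14 days.

14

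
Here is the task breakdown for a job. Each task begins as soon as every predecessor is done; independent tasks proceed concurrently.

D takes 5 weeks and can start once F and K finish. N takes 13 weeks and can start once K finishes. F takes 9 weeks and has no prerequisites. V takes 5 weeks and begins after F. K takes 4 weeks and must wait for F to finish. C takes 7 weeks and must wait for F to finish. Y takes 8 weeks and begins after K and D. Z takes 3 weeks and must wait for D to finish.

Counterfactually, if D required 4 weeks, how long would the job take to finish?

26

Critical path before the change: F→K→D→Y = 9+4+5+8 = 26 giving 26 weeks.
D lies on that path, so at 4 weeks the path becomes 25 weeks.
The binding chain switches to F→K→N = 9+4+13 = 26; finish 26 weeks.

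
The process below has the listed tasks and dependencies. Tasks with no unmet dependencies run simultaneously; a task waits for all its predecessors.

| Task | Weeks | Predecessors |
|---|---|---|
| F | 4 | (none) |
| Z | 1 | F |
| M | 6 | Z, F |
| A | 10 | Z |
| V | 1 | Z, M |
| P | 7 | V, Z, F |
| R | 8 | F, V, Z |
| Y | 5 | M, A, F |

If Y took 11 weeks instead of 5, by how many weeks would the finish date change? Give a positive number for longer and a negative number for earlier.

As given, the longest chain is F→Z→A→Y = 4+1+10+5 = 20, so the finish is 20 weeks.
Since Y is critical, the +6 change carries straight to that chain (now 26 weeks).
That remains the longest chain; total 26 weeks.
Change in finish: 26 − 20 = +6 weeks.

6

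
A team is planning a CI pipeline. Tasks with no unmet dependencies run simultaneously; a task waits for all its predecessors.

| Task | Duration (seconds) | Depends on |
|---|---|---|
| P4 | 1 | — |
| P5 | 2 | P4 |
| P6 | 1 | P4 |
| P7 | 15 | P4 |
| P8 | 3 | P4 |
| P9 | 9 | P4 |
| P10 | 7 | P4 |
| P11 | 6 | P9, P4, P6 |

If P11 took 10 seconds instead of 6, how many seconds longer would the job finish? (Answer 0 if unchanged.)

4

Baseline: P4→P9→P11 = 1+9+6 = 16 → 16 seconds.
P11 lies on that path, so at 10 seconds the path becomes 20 seconds.
That remains the longest chain; total 20 seconds.
Change in finish: 20 − 16 = +4 seconds.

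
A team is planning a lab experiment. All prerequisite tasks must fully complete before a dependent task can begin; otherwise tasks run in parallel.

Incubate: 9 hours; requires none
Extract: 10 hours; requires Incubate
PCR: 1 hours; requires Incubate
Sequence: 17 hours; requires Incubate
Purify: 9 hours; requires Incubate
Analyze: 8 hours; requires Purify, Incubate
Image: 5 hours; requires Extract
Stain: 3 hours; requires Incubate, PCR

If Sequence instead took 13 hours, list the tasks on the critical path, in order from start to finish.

Incubate, Purify, Analyze

Baseline: Incubate→Sequence = 9+17 = 26 → 26 hours.
Since Sequence is critical, the -4 change carries straight to that chain (now 22 hours).
The binding chain switches to Incubate→Purify→Analyze = 9+9+8 = 26; finish 26 hours.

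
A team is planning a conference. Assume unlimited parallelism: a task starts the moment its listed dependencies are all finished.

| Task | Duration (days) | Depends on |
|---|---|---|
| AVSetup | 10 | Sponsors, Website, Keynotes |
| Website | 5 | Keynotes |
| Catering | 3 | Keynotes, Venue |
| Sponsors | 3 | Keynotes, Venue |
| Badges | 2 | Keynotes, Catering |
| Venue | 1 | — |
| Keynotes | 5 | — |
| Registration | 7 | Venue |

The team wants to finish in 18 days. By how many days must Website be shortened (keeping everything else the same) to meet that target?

2

Current finish: 20 days; target: 18.
Website is on every critical path, so each day cut from Website cuts the finish by one (this holds down to a finish of 18).
Need 20 − 18 = 2 days off Website → Website becomes 3 days, finish becomes 18.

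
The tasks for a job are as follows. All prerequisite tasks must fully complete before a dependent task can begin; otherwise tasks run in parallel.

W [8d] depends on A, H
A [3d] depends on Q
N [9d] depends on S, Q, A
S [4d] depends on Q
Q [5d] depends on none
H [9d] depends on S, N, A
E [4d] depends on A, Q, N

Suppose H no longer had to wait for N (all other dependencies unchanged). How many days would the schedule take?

26

Original critical path: Q→S→N→H→W = 5+4+9+9+8 = 35 ⇒ 35 days.
Without N→H, H's earliest start moves from 18 to 9.
The longest chain is now Q→S→H→W = 5+4+9+8 = 26, so the schedule takes 26 days.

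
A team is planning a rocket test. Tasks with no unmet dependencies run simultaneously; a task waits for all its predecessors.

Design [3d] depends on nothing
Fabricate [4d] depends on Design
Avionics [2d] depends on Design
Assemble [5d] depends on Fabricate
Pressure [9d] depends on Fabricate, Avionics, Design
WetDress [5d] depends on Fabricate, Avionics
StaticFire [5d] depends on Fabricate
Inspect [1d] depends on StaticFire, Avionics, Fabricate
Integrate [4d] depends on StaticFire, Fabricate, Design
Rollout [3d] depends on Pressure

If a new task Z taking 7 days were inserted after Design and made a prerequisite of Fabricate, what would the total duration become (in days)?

26

Originally the plan takes 19 days.
With Z inserted, Fabricate now waits for max(Design, Z).
New critical path: Design→Z→Fabricate→Pressure→Rollout = 3+7+4+9+3 = 26 ⇒ 26 days.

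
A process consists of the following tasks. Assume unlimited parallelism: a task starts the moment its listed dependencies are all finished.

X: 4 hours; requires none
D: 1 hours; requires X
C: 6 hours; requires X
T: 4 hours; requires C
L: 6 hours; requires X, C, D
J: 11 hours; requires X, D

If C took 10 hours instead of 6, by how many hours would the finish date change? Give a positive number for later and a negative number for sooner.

Baseline: X→C→L = 4+6+6 = 16 → 16 hours.
Since C is critical, the +4 change carries straight to that chain (now 20 hours).
The critical path is still X→C→L; finish is now 20 hours.
Change in finish: 20 − 16 = +4 hours.

4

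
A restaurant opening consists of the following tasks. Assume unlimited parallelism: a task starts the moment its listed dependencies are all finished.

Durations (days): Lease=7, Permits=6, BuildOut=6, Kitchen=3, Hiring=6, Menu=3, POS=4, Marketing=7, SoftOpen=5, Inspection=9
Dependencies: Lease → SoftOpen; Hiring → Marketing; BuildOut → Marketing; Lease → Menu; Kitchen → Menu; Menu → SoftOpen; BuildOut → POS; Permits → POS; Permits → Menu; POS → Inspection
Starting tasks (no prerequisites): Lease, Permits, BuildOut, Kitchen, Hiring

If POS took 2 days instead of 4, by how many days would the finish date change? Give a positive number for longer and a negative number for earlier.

-2

As given, the longest chain is Permits→POS→Inspection = 6+4+9 = 19, so the finish is 19 days.
POS is on the critical path; changing it to 2 makes that path 17 days.
That remains the longest chain; total 17 days.
Change in finish: 17 − 19 = -2 days.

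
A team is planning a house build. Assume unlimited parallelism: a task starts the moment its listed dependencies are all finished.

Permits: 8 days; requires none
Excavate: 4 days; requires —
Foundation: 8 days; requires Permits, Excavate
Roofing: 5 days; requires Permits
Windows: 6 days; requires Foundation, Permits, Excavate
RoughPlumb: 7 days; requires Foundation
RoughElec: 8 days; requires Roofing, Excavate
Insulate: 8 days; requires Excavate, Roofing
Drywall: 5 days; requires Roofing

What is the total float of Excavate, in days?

4

Critical path: Permits→Foundation→RoughPlumb = 8+8+7 = 23, so the finish is 23 days.
Longest path through Excavate: 19 days (earliest finish 4, latest finish 8).
Slack of Excavate = 4 − 0 = 4 days.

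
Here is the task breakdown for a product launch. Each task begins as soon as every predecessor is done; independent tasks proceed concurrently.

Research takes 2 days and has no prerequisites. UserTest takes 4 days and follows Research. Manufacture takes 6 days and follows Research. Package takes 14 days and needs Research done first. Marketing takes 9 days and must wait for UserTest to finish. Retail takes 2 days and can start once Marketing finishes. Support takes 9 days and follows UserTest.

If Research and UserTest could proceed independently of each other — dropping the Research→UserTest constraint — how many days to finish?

16

Before: longest chain Research→UserTest→Marketing→Retail = 2+4+9+2 = 17, finish 17.
Without Research→UserTest, UserTest's earliest start moves from 2 to 0.
New critical path: Research→Package = 2+14 = 16 ⇒ 16 days.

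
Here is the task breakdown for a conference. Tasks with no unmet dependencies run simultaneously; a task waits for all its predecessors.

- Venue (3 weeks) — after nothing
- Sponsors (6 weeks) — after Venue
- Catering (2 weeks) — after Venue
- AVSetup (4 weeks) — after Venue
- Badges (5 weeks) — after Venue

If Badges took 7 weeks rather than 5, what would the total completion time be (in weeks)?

Baseline: Venue→Sponsors = 3+6 = 9 → 9 weeks.
Badges is off the critical path — its longest chain is 8 weeks, giving 1 of slack.
The binding chain switches to Venue→Badges = 3+7 = 10; finish 10 weeks.

10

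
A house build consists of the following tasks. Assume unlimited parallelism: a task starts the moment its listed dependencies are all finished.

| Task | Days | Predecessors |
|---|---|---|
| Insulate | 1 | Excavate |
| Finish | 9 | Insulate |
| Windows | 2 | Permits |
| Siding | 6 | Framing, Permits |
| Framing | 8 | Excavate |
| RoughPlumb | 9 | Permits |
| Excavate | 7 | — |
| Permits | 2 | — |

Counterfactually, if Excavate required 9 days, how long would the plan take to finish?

23

The binding path is Excavate→Framing→Siding = 7+8+6 = 21; finish at 21 days.
Excavate lies on that path, so at 9 days the path becomes 23 days.
The critical path is still Excavate→Framing→Siding; finish is now 23 days.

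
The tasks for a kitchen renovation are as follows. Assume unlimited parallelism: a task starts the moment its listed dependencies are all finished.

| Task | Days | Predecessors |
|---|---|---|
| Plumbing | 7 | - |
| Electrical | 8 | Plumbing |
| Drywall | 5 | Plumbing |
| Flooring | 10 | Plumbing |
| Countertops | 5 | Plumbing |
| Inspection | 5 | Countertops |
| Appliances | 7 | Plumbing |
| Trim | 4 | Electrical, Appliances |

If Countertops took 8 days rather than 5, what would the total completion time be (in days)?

20

Actual critical path: Plumbing→Electrical→Trim = 7+8+4 = 19 ⇒ 19 days.
Countertops is off the critical path — its longest chain is 17 days, giving 2 of slack.
The binding chain switches to Plumbing→Countertops→Inspection = 7+8+5 = 20; finish 20 days.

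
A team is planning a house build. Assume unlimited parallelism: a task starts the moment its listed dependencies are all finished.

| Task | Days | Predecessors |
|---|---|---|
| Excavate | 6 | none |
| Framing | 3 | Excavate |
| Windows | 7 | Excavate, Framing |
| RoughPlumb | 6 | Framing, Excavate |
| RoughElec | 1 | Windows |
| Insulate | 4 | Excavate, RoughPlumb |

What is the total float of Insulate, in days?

0

The longest chain is Excavate→Framing→RoughPlumb→Insulate = 6+3+6+4 = 19; overall finish 19 days.
Insulate finishes as early as 19 and must finish by 19.
So Insulate can slip 19 − 19 = 0 days.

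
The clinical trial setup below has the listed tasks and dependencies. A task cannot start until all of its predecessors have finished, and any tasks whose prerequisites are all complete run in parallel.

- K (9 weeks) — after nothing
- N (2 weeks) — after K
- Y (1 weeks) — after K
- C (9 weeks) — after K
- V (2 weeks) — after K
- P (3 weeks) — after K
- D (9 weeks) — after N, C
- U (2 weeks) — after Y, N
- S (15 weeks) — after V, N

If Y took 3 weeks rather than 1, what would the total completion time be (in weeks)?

27

As given, the longest chain is K→C→D = 9+9+9 = 27, so the finish is 27 weeks.
Y has 15 weeks of float (longest path through it is 12).
The critical path is still K→C→D; finish is now 27 weeks.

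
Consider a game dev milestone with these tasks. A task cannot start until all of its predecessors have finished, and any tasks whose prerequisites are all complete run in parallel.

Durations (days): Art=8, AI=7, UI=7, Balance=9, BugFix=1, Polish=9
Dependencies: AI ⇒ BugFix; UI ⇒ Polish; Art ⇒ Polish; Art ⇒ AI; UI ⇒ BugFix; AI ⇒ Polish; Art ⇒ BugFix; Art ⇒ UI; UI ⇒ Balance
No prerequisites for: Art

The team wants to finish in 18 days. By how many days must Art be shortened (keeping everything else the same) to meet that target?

Current finish: 24 days; target: 18.
Art is on every critical path, so each day cut from Art cuts the finish by one (this holds down to a finish of 17).
Need 24 − 18 = 6 days off Art → Art becomes 2 days, finish becomes 18.

6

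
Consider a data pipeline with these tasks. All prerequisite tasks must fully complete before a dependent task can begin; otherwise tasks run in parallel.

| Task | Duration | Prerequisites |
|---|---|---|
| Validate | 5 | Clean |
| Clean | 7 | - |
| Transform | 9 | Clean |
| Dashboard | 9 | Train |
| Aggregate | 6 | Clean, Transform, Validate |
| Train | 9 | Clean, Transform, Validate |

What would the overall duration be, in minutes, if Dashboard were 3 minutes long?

Actual critical path: Clean→Transform→Train→Dashboard = 7+9+9+9 = 34 ⇒ 34 minutes.
Dashboard lies on that path, so at 3 minutes the path becomes 28 minutes.
No other chain overtakes it, so the finish is 28 minutes.

28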